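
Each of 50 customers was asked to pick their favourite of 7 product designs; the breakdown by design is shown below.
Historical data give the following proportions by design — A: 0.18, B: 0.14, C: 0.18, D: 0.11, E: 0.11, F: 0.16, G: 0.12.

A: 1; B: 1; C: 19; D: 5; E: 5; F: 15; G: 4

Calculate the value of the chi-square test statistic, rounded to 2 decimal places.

Expected counts E_i = n·p_i: 50×0.18 = 9, 50×0.14 = 7, 50×0.18 = 9, 50×0.11 = 5.5, 50×0.11 = 5.5, 50×0.16 = 8, 50×0.12 = 6.
cat         O        E   (O−E)²/E
A           1        9      7.111
B           1        7      5.143
C          19        9     11.111
D           5      5.5      0.045
E           5      5.5      0.045
F          15        8      6.125
G           4        6      0.667
Sum = 30.25

30.25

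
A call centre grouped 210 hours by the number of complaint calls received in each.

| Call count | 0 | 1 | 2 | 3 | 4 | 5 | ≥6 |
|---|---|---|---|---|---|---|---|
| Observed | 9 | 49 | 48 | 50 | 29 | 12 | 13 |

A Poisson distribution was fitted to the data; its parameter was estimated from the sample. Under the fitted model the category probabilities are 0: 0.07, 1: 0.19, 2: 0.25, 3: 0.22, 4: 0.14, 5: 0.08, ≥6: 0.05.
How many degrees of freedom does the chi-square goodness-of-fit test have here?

5

There are k = 7 categories and 1 parameter estimated from the data, so df = 7 − 1 − 1 = 5.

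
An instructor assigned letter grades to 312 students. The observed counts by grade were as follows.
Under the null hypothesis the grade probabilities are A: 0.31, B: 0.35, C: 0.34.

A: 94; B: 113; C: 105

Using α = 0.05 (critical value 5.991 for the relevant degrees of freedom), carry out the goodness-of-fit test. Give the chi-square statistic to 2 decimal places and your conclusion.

0.22; do not reject

Expected counts E_i = n·p_i: 312×0.31 = 96.72, 312×0.35 = 109.2, 312×0.34 = 106.08.
A: (94 − 96.72)²/96.72 = 7.3984/96.72 = 0.076
B: (113 − 109.2)²/109.2 = 14.44/109.2 = 0.132
C: (105 − 106.08)²/106.08 = 1.1664/106.08 = 0.011
Sum = 0.22
df = 2. Since 0.22 < 5.991, we do not reject H₀.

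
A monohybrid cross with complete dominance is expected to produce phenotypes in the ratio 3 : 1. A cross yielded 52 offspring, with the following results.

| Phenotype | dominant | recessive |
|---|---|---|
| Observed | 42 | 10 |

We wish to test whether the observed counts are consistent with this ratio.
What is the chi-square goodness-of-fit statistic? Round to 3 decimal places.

0.923

Ratio total = 4. Expected counts: 52×3/4 = 39, 52×1/4 = 13.
dominant: (42 − 39)²/39 = 9/39 = 0.2308
recessive: (10 − 13)²/13 = 9/13 = 0.6923
Sum = 0.923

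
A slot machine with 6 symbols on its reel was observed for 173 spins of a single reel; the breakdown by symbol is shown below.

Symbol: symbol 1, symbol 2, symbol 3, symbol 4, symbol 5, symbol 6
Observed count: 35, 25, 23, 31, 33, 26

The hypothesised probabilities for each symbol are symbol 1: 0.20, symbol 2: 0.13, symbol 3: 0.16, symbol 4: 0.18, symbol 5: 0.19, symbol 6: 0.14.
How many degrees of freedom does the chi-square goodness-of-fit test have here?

There are k = 6 categories and no parameters were estimated from the data, so df = 6 − 1 = 5.

5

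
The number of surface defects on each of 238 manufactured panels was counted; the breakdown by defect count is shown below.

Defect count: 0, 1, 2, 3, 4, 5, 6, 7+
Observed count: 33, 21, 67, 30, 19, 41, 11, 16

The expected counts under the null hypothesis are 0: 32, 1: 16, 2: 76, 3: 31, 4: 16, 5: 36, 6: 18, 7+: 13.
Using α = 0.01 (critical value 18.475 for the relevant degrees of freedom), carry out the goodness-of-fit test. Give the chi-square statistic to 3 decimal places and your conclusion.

cat         O        E   (O−E)²/E
0          33       32     0.0313
1          21       16     1.5625
2          67       76     1.0658
3          30       31     0.0323
4          19       16     0.5625
5          41       36     0.6944
6          11       18     2.7222
7+         16       13     0.6923
Sum = 7.363
df = 7. Since 7.363 < 18.475, we do not reject H₀.

7.363; do not reject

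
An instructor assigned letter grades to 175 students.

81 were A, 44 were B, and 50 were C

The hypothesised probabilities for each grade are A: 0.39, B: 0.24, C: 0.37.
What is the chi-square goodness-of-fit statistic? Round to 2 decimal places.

Expected counts E_i = n·p_i: 175×0.39 = 68.25, 175×0.24 = 42, 175×0.37 = 64.75.
cat         O        E   (O−E)²/E
A          81    68.25      2.382
B          44       42      0.095
C          50    64.75      3.360
Sum = 5.84

5.84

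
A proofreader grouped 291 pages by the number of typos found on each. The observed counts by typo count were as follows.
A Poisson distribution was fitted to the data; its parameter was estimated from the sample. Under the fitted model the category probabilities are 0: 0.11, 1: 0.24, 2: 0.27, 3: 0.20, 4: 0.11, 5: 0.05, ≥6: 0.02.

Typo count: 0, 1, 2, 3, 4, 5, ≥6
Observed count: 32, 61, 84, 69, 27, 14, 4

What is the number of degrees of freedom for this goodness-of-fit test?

5

There are k = 7 categories and 1 parameter estimated from the data, so df = 7 − 1 − 1 = 5.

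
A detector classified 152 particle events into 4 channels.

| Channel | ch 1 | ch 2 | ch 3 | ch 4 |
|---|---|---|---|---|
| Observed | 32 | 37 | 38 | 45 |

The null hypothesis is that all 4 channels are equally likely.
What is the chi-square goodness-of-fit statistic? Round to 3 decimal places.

Expected count for each of the 4 categories: 152/4 = 38.
χ² = (32−38)²/38 + (37−38)²/38 + (38−38)²/38 + (45−38)²/38
   = 0.9474 + 0.0263 + 0.0000 + 1.2895
Sum = 2.263

2.263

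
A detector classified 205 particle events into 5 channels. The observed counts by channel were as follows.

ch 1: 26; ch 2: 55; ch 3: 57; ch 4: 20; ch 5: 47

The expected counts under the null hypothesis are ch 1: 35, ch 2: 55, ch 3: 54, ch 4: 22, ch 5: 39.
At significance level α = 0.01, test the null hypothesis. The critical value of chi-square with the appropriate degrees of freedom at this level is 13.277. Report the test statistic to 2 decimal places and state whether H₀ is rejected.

4.30; do not reject

cat         O        E   (O−E)²/E
ch 1       26       35      2.314
ch 2       55       55      0.000
ch 3       57       54      0.167
ch 4       20       22      0.182
ch 5       47       39      1.641
Sum = 4.30
df = 4. Since 4.30 < 13.277, we do not reject H₀.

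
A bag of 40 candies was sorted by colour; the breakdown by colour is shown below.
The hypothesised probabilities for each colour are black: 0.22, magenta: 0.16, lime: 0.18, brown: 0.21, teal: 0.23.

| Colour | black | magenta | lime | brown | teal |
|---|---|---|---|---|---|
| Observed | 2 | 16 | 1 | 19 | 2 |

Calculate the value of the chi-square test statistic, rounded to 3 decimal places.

Expected counts E_i = n·p_i: 40×0.22 = 8.8, 40×0.16 = 6.4, 40×0.18 = 7.2, 40×0.21 = 8.4, 40×0.23 = 9.2.
black: (2 − 8.8)²/8.8 = 46.24/8.8 = 5.2545
magenta: (16 − 6.4)²/6.4 = 92.16/6.4 = 14.4000
lime: (1 − 7.2)²/7.2 = 38.44/7.2 = 5.3389
brown: (19 − 8.4)²/8.4 = 112.36/8.4 = 13.3762
teal: (2 − 9.2)²/9.2 = 51.84/9.2 = 5.6348
Sum = 44.004

44.004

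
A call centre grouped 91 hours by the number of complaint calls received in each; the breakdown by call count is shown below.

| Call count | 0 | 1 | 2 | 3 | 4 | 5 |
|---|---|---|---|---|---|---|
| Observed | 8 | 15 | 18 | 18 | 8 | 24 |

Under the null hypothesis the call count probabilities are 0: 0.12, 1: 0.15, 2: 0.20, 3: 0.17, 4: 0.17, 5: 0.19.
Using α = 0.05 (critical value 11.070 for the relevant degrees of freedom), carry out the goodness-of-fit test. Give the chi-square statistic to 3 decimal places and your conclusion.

Expected counts E_i = n·p_i: 91×0.12 = 10.92, 91×0.15 = 13.65, 91×0.20 = 18.2, 91×0.17 = 15.47, 91×0.17 = 15.47, 91×0.19 = 17.29.
χ² = (8−10.92)²/10.92 + (15−13.65)²/13.65 + (18−18.2)²/18.2 + (18−15.47)²/15.47 + (8−15.47)²/15.47 + (24−17.29)²/17.29
   = 0.7808 + 0.1335 + 0.0022 + 0.4138 + 3.6070 + 2.6041
Sum = 7.541
df = 5. Since 7.541 < 11.070, we do not reject H₀.

7.541; do not reject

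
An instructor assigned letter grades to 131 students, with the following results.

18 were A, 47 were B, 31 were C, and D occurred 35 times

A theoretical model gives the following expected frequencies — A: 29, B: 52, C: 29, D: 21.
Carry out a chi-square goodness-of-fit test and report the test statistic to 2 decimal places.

χ² = (18−29)²/29 + (47−52)²/52 + (31−29)²/29 + (35−21)²/21
   = 4.172 + 0.481 + 0.138 + 9.333
Sum = 14.12

14.12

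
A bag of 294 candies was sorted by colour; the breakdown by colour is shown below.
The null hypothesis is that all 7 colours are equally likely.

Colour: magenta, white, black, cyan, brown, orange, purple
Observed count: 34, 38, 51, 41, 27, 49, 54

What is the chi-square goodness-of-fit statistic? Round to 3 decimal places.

Expected count for each of the 7 categories: 294/7 = 42.
cat          O        E   (O−E)²/E
magenta     34       42     1.5238
white       38       42     0.3810
black       51       42     1.9286
cyan        41       42     0.0238
brown       27       42     5.3571
orange      49       42     1.1667
purple      54       42     3.4286
Sum = 13.810

13.810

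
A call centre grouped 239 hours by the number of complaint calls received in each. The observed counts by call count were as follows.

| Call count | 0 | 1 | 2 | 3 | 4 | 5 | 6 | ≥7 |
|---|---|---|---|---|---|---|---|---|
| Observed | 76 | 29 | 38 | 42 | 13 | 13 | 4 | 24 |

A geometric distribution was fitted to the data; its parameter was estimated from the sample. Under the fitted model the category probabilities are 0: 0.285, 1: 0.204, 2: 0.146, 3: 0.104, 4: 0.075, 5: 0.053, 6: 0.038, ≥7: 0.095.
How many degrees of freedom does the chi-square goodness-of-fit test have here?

6

There are k = 8 categories and 1 parameter estimated from the data, so df = 8 − 1 − 1 = 6.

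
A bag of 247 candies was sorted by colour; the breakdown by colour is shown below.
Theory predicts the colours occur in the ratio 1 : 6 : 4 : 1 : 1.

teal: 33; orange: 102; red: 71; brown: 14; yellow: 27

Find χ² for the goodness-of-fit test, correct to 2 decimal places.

16.59

Ratio total = 13. Expected counts: 247×1/13 = 19, 247×6/13 = 114, 247×4/13 = 76, 247×1/13 = 19, 247×1/13 = 19.
cat         O        E   (O−E)²/E
teal       33       19     10.316
orange    102      114      1.263
red        71       76      0.329
brown      14       19      1.316
yellow     27       19      3.368
Sum = 16.59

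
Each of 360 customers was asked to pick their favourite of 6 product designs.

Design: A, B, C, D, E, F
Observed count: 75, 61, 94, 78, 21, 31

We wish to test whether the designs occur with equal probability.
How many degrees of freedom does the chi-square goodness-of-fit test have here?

There are k = 6 categories and no parameters were estimated from the data, so df = 6 − 1 = 5.

5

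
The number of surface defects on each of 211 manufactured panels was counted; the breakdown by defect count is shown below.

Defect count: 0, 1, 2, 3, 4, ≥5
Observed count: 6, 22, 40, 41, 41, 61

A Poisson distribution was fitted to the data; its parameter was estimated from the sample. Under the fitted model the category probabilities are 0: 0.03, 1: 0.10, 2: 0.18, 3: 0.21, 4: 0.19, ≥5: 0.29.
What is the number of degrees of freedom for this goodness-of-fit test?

There are k = 6 categories and 1 parameter estimated from the data, so df = 6 − 1 − 1 = 4.

4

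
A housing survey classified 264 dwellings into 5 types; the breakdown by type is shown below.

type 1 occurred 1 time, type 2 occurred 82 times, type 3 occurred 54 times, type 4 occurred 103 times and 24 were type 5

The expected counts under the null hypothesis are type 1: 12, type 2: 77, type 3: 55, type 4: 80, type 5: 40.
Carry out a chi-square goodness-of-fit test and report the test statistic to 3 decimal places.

χ² = (1−12)²/12 + (82−77)²/77 + (54−55)²/55 + (103−80)²/80 + (24−40)²/40
   = 10.0833 + 0.3247 + 0.0182 + 6.6125 + 6.4000
Sum = 23.439

23.439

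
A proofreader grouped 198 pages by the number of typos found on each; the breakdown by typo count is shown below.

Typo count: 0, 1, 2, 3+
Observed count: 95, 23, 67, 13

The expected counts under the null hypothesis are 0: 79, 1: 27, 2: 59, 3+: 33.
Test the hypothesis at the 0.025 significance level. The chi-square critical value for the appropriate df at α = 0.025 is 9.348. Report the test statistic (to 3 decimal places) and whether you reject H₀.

17.039; reject

χ² = (95−79)²/79 + (23−27)²/27 + (67−59)²/59 + (13−33)²/33
   = 3.2405 + 0.5926 + 1.0847 + 12.1212
Sum = 17.039
df = 3. Since 17.039 > 9.348, we reject H₀.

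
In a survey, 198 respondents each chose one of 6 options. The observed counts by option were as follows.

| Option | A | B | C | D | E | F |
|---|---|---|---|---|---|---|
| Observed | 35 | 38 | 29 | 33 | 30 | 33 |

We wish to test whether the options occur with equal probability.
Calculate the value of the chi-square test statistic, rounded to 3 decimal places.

Under H₀ each category has probability 1/6, so each expected count is 198/6 = 33.
χ² = (35−33)²/33 + (38−33)²/33 + (29−33)²/33 + (33−33)²/33 + (30−33)²/33 + (33−33)²/33
   = 0.1212 + 0.7576 + 0.4848 + 0.0000 + 0.2727 + 0.0000
Sum = 1.636

1.636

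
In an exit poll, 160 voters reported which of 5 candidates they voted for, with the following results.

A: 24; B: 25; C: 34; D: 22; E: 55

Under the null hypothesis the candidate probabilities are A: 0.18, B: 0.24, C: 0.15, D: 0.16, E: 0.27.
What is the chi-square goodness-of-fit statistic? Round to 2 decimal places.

13.37

Expected counts E_i = n·p_i: 160×0.18 = 28.8, 160×0.24 = 38.4, 160×0.15 = 24, 160×0.16 = 25.6, 160×0.27 = 43.2.
χ² = (24−28.8)²/28.8 + (25−38.4)²/38.4 + (34−24)²/24 + (22−25.6)²/25.6 + (55−43.2)²/43.2
   = 0.800 + 4.676 + 4.167 + 0.506 + 3.223
Sum = 13.37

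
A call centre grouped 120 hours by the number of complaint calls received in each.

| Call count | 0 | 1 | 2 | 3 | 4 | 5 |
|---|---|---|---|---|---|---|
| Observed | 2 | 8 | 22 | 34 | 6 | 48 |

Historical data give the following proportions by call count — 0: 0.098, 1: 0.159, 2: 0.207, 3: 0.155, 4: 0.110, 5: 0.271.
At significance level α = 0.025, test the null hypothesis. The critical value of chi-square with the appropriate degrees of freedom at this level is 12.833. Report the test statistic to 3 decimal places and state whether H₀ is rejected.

38.906; reject

Expected counts E_i = n·p_i: 120×0.098 = 11.76, 120×0.159 = 19.08, 120×0.207 = 24.84, 120×0.155 = 18.6, 120×0.110 = 13.2, 120×0.271 = 32.52.
0: (2 − 11.76)²/11.76 = 95.2576/11.76 = 8.1001
1: (8 − 19.08)²/19.08 = 122.7664/19.08 = 6.4343
2: (22 − 24.84)²/24.84 = 8.0656/24.84 = 0.3247
3: (34 − 18.6)²/18.6 = 237.16/18.6 = 12.7505
4: (6 − 13.2)²/13.2 = 51.84/13.2 = 3.9273
5: (48 − 32.52)²/32.52 = 239.6304/32.52 = 7.3687
Sum = 38.906
df = 5. Since 38.906 > 12.833, we reject H₀.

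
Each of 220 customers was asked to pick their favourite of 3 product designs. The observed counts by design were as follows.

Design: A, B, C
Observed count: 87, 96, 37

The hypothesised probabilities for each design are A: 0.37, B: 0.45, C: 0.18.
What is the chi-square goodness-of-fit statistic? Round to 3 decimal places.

Expected counts E_i = n·p_i: 220×0.37 = 81.4, 220×0.45 = 99, 220×0.18 = 39.6.
A: (87 − 81.4)²/81.4 = 31.36/81.4 = 0.3853
B: (96 − 99)²/99 = 9/99 = 0.0909
C: (37 − 39.6)²/39.6 = 6.76/39.6 = 0.1707
Sum = 0.647

0.647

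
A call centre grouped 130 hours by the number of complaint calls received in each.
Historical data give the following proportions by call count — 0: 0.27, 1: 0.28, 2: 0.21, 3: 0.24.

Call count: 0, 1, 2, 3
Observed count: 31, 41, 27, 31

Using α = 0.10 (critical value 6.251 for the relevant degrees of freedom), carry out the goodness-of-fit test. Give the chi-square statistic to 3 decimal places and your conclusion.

Expected counts E_i = n·p_i: 130×0.27 = 35.1, 130×0.28 = 36.4, 130×0.21 = 27.3, 130×0.24 = 31.2.
cat         O        E   (O−E)²/E
0          31     35.1     0.4789
1          41     36.4     0.5813
2          27     27.3     0.0033
3          31     31.2     0.0013
Sum = 1.065
df = 3. Since 1.065 < 6.251, we do not reject H₀.

1.065; do not reject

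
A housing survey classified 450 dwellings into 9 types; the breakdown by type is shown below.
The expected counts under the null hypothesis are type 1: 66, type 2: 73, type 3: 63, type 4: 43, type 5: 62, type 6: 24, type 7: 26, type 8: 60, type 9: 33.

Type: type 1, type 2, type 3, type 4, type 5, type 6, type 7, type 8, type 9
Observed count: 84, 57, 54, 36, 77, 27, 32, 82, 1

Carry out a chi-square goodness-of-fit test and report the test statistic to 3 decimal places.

55.327

type 1: (84 − 66)²/66 = 324/66 = 4.9091
type 2: (57 − 73)²/73 = 256/73 = 3.5068
type 3: (54 − 63)²/63 = 81/63 = 1.2857
type 4: (36 − 43)²/43 = 49/43 = 1.1395
type 5: (77 − 62)²/62 = 225/62 = 3.6290
type 6: (27 − 24)²/24 = 9/24 = 0.3750
type 7: (32 − 26)²/26 = 36/26 = 1.3846
type 8: (82 − 60)²/60 = 484/60 = 8.0667
type 9: (1 − 33)²/33 = 1024/33 = 31.0303
Sum = 55.327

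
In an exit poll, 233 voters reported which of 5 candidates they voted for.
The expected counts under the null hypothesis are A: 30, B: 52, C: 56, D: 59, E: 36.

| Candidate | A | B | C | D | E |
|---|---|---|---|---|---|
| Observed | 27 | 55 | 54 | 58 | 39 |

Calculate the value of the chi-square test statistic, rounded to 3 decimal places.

A: (27 − 30)²/30 = 9/30 = 0.3000
B: (55 − 52)²/52 = 9/52 = 0.1731
C: (54 − 56)²/56 = 4/56 = 0.0714
D: (58 − 59)²/59 = 1/59 = 0.0169
E: (39 − 36)²/36 = 9/36 = 0.2500
Sum = 0.811

0.811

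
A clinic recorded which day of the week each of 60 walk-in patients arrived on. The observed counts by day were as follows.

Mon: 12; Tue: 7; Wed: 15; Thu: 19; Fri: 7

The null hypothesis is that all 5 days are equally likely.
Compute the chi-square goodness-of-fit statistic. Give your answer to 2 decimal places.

9.00

Expected count for each of the 5 categories: 60/5 = 12.
cat         O        E   (O−E)²/E
Mon        12       12      0.000
Tue         7       12      2.083
Wed        15       12      0.750
Thu        19       12      4.083
Fri         7       12      2.083
Sum = 9.00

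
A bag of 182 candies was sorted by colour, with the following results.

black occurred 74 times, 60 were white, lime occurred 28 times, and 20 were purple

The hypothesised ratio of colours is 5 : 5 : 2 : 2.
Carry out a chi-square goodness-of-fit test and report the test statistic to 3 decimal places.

Ratio total = 14. Expected counts: 182×5/14 = 65, 182×5/14 = 65, 182×2/14 = 26, 182×2/14 = 26.
cat         O        E   (O−E)²/E
black      74       65     1.2462
white      60       65     0.3846
lime       28       26     0.1538
purple     20       26     1.3846
Sum = 3.169

3.169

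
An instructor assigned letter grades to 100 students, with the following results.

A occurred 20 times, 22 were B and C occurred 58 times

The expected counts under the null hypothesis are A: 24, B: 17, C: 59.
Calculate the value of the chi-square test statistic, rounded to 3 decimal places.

2.154

χ² = (20−24)²/24 + (22−17)²/17 + (58−59)²/59
   = 0.6667 + 1.4706 + 0.0169
Sum = 2.154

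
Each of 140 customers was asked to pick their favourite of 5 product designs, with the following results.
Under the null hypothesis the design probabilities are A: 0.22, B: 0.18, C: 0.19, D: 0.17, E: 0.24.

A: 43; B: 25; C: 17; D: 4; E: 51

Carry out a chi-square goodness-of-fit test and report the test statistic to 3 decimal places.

Expected counts E_i = n·p_i: 140×0.22 = 30.8, 140×0.18 = 25.2, 140×0.19 = 26.6, 140×0.17 = 23.8, 140×0.24 = 33.6.
cat         O        E   (O−E)²/E
A          43     30.8     4.8325
B          25     25.2     0.0016
C          17     26.6     3.4647
D           4     23.8    16.4723
E          51     33.6     9.0107
Sum = 33.782

33.782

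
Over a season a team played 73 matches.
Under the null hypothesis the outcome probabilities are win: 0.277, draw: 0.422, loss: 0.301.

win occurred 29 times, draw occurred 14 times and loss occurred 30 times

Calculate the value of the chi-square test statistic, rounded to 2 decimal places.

Expected counts E_i = n·p_i: 73×0.277 = 20.221, 73×0.422 = 30.806, 73×0.301 = 21.973.
win: (29 − 20.221)²/20.221 = 77.070841/20.221 = 3.811
draw: (14 − 30.806)²/30.806 = 282.441636/30.806 = 9.168
loss: (30 − 21.973)²/21.973 = 64.432729/21.973 = 2.932
Sum = 15.91

15.91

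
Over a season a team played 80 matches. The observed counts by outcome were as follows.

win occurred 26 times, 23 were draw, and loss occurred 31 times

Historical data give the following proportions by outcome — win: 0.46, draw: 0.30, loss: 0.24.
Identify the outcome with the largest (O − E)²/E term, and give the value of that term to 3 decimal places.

loss, 7.252

Expected counts E_i = n·p_i: 80×0.46 = 36.8, 80×0.30 = 24, 80×0.24 = 19.2.
cat         O        E   (O−E)²/E
win        26     36.8     3.1696
draw       23       24     0.0417
loss       31     19.2     7.2521
The largest term is for loss: 7.252.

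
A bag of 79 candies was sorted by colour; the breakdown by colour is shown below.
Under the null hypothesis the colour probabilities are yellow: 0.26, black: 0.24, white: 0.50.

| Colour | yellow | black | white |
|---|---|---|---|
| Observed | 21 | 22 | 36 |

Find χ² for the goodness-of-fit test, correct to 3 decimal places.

0.808

Expected counts E_i = n·p_i: 79×0.26 = 20.54, 79×0.24 = 18.96, 79×0.50 = 39.5.
cat         O        E   (O−E)²/E
yellow     21    20.54     0.0103
black      22    18.96     0.4874
white      36     39.5     0.3101
Sum = 0.808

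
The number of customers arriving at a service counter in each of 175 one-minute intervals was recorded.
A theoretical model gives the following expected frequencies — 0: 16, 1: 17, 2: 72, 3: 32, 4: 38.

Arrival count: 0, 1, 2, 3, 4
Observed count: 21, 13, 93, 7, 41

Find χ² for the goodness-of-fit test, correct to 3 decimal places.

0: (21 − 16)²/16 = 25/16 = 1.5625
1: (13 − 17)²/17 = 16/17 = 0.9412
2: (93 − 72)²/72 = 441/72 = 6.1250
3: (7 − 32)²/32 = 625/32 = 19.5313
4: (41 − 38)²/38 = 9/38 = 0.2368
Sum = 28.397

28.397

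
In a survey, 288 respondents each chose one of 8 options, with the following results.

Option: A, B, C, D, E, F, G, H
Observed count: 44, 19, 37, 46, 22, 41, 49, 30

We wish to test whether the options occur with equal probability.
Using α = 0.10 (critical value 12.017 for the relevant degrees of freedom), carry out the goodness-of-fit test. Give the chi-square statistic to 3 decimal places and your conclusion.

24.444; reject

Under H₀ each category has probability 1/8, so each expected count is 288/8 = 36.
χ² = (44−36)²/36 + (19−36)²/36 + (37−36)²/36 + (46−36)²/36 + (22−36)²/36 + (41−36)²/36 + (49−36)²/36 + (30−36)²/36
   = 1.7778 + 8.0278 + 0.0278 + 2.7778 + 5.4444 + 0.6944 + 4.6944 + 1.0000
Sum = 24.444
df = 7. Since 24.444 > 12.017, we reject H₀.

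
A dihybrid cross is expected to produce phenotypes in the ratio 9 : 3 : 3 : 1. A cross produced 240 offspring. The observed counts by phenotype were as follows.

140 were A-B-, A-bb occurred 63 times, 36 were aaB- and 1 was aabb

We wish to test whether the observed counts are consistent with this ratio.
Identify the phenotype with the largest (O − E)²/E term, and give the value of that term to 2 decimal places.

aabb, 13.07

Ratio total = 16. Expected counts: 240×9/16 = 135, 240×3/16 = 45, 240×3/16 = 45, 240×1/16 = 15.
χ² = (140−135)²/135 + (63−45)²/45 + (36−45)²/45 + (1−15)²/15
   = 0.185 + 7.200 + 1.800 + 13.067
The largest term is for aabb: 13.07.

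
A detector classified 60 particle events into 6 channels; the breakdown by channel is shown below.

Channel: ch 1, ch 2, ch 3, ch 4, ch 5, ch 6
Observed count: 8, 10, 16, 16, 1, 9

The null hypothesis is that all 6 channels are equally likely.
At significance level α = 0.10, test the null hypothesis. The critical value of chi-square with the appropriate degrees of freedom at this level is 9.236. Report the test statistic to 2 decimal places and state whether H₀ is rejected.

Expected count for each of the 6 categories: 60/6 = 10.
χ² = (8−10)²/10 + (10−10)²/10 + (16−10)²/10 + (16−10)²/10 + (1−10)²/10 + (9−10)²/10
   = 0.400 + 0.000 + 3.600 + 3.600 + 8.100 + 0.100
Sum = 15.80
df = 5. Since 15.80 > 9.236, we reject H₀.

15.80; reject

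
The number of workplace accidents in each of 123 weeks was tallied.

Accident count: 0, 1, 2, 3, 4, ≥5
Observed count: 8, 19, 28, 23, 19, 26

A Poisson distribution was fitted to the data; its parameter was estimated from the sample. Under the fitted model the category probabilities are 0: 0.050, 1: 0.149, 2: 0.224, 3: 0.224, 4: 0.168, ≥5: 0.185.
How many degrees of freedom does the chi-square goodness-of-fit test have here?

4

There are k = 6 categories and 1 parameter estimated from the data, so df = 6 − 1 − 1 = 4.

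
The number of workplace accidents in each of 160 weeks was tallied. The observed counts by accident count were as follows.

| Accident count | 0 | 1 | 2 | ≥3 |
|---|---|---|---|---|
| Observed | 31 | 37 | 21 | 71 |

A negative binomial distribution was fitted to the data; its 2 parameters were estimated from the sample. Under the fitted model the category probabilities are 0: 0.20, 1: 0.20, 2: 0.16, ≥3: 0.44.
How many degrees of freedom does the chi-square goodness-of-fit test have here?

1

There are k = 4 categories and 2 parameters estimated from the data, so df = 4 − 1 − 2 = 1.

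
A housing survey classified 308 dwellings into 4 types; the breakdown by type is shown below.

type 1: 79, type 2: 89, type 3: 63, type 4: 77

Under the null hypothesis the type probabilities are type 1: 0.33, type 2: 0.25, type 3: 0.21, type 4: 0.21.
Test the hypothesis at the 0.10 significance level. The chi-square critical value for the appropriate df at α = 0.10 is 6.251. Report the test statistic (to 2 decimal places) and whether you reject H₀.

9.30; reject

Expected counts E_i = n·p_i: 308×0.33 = 101.64, 308×0.25 = 77, 308×0.21 = 64.68, 308×0.21 = 64.68.
cat         O        E   (O−E)²/E
type 1     79   101.64      5.043
type 2     89       77      1.870
type 3     63    64.68      0.044
type 4     77    64.68      2.347
Sum = 9.30
df = 3. Since 9.30 > 6.251, we reject H₀.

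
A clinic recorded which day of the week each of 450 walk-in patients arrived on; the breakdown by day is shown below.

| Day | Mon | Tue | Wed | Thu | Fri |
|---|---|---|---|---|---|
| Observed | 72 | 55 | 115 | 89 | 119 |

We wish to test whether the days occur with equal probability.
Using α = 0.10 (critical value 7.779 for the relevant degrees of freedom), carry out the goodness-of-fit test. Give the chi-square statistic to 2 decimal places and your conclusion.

Expected count for each of the 5 categories: 450/5 = 90.
χ² = (72−90)²/90 + (55−90)²/90 + (115−90)²/90 + (89−90)²/90 + (119−90)²/90
   = 3.600 + 13.611 + 6.944 + 0.011 + 9.344
Sum = 33.51
df = 4. Since 33.51 > 7.779, we reject H₀.

33.51; reject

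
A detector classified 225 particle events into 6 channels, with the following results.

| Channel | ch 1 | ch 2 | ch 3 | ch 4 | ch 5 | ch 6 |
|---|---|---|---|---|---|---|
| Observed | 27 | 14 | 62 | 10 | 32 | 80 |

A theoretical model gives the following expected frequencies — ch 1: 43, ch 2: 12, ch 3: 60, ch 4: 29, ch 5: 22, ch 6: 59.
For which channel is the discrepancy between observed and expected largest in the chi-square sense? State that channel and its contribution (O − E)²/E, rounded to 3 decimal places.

χ² = (27−43)²/43 + (14−12)²/12 + (62−60)²/60 + (10−29)²/29 + (32−22)²/22 + (80−59)²/59
   = 5.9535 + 0.3333 + 0.0667 + 12.4483 + 4.5455 + 7.4746
The largest term is for ch 4: 12.448.

ch 4, 12.448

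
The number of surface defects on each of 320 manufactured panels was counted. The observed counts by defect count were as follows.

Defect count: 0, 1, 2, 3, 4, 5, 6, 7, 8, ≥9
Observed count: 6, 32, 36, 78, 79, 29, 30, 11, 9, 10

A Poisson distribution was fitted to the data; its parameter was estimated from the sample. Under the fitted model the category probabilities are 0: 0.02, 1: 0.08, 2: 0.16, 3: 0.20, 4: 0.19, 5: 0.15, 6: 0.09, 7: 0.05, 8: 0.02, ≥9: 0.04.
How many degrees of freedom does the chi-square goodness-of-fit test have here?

There are k = 10 categories and 1 parameter estimated from the data, so df = 10 − 1 − 1 = 8.

8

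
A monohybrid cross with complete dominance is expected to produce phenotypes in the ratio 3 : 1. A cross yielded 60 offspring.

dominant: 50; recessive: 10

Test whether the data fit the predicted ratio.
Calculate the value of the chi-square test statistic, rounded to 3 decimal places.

2.222

Ratio total = 4. Expected counts: 60×3/4 = 45, 60×1/4 = 15.
χ² = (50−45)²/45 + (10−15)²/15
   = 0.5556 + 1.6667
Sum = 2.222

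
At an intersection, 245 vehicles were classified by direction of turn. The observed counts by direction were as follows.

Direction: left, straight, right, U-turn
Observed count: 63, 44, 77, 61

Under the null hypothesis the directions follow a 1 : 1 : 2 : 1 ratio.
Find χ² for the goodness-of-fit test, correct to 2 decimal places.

11.95

Ratio total = 5. Expected counts: 245×1/5 = 49, 245×1/5 = 49, 245×2/5 = 98, 245×1/5 = 49.
cat           O        E   (O−E)²/E
left         63       49      4.000
straight     44       49      0.510
right        77       98      4.500
U-turn       61       49      2.939
Sum = 11.95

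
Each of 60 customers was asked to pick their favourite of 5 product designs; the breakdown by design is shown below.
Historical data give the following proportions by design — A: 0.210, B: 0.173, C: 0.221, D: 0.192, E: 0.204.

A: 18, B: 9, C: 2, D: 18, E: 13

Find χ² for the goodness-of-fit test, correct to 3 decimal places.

Expected counts E_i = n·p_i: 60×0.210 = 12.6, 60×0.173 = 10.38, 60×0.221 = 13.26, 60×0.192 = 11.52, 60×0.204 = 12.24.
χ² = (18−12.6)²/12.6 + (9−10.38)²/10.38 + (2−13.26)²/13.26 + (18−11.52)²/11.52 + (13−12.24)²/12.24
   = 2.3143 + 0.1835 + 9.5617 + 3.6450 + 0.0472
Sum = 15.752

15.752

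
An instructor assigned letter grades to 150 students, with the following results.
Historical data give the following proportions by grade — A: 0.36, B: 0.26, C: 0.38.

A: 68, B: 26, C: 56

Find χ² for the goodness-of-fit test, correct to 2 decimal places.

7.98

Expected counts E_i = n·p_i: 150×0.36 = 54, 150×0.26 = 39, 150×0.38 = 57.
cat         O        E   (O−E)²/E
A          68       54      3.630
B          26       39      4.333
C          56       57      0.018
Sum = 7.98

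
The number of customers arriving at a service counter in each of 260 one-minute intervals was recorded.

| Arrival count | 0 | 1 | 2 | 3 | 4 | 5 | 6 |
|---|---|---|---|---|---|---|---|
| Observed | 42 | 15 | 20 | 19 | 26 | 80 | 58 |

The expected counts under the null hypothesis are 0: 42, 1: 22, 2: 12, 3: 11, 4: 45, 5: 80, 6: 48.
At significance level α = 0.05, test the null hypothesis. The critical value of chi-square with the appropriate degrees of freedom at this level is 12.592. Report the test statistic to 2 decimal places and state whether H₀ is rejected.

23.48; reject

0: (42 − 42)²/42 = 0/42 = 0.000
1: (15 − 22)²/22 = 49/22 = 2.227
2: (20 − 12)²/12 = 64/12 = 5.333
3: (19 − 11)²/11 = 64/11 = 5.818
4: (26 − 45)²/45 = 361/45 = 8.022
5: (80 − 80)²/80 = 0/80 = 0.000
6: (58 − 48)²/48 = 100/48 = 2.083
Sum = 23.48
df = 6. Since 23.48 > 12.592, we reject H₀.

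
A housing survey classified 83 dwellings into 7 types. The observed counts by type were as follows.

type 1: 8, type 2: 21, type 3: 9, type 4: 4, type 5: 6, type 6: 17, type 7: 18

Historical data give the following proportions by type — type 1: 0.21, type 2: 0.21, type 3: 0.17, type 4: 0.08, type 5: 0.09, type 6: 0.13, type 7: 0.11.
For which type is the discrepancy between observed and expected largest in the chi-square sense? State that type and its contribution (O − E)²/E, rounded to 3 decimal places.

type 7, 8.617

Expected counts E_i = n·p_i: 83×0.21 = 17.43, 83×0.21 = 17.43, 83×0.17 = 14.11, 83×0.08 = 6.64, 83×0.09 = 7.47, 83×0.13 = 10.79, 83×0.11 = 9.13.
type 1: (8 − 17.43)²/17.43 = 88.9249/17.43 = 5.1018
type 2: (21 − 17.43)²/17.43 = 12.7449/17.43 = 0.7312
type 3: (9 − 14.11)²/14.11 = 26.1121/14.11 = 1.8506
type 4: (4 − 6.64)²/6.64 = 6.9696/6.64 = 1.0496
type 5: (6 − 7.47)²/7.47 = 2.1609/7.47 = 0.2893
type 6: (17 − 10.79)²/10.79 = 38.5641/10.79 = 3.5741
type 7: (18 − 9.13)²/9.13 = 78.6769/9.13 = 8.6174
The largest term is for type 7: 8.617.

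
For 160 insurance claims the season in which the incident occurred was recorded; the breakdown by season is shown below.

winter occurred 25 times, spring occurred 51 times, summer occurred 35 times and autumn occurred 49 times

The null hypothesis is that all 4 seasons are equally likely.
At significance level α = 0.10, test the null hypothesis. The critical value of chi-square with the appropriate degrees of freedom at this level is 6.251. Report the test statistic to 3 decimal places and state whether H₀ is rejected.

11.300; reject

Expected count for each of the 4 categories: 160/4 = 40.
χ² = (25−40)²/40 + (51−40)²/40 + (35−40)²/40 + (49−40)²/40
   = 5.6250 + 3.0250 + 0.6250 + 2.0250
Sum = 11.300
df = 3. Since 11.300 > 6.251, we reject H₀.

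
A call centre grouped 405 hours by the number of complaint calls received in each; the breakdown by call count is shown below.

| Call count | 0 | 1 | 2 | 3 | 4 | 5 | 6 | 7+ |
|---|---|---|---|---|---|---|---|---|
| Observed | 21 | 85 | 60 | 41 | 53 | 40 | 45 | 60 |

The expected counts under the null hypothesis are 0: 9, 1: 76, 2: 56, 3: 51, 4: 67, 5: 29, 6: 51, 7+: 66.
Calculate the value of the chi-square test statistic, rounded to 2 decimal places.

27.66

0: (21 − 9)²/9 = 144/9 = 16.000
1: (85 − 76)²/76 = 81/76 = 1.066
2: (60 − 56)²/56 = 16/56 = 0.286
3: (41 − 51)²/51 = 100/51 = 1.961
4: (53 − 67)²/67 = 196/67 = 2.925
5: (40 − 29)²/29 = 121/29 = 4.172
6: (45 − 51)²/51 = 36/51 = 0.706
7+: (60 − 66)²/66 = 36/66 = 0.545
Sum = 27.66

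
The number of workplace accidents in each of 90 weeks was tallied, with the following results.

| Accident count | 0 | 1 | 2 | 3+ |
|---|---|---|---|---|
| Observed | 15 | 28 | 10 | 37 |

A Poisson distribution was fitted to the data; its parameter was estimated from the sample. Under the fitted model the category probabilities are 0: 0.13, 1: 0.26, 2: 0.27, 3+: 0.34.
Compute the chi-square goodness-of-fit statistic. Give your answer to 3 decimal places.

Expected counts E_i = n·p_i: 90×0.13 = 11.7, 90×0.26 = 23.4, 90×0.27 = 24.3, 90×0.34 = 30.6.
cat         O        E   (O−E)²/E
0          15     11.7     0.9308
1          28     23.4     0.9043
2          10     24.3     8.4152
3+         37     30.6     1.3386
Sum = 11.589

11.589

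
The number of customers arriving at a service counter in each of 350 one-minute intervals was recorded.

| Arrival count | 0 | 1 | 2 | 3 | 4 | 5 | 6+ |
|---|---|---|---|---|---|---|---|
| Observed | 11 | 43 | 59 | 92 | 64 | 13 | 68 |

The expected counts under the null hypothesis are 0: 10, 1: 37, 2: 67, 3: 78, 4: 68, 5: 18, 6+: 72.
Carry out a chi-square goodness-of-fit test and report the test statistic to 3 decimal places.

6.387

cat         O        E   (O−E)²/E
0          11       10     0.1000
1          43       37     0.9730
2          59       67     0.9552
3          92       78     2.5128
4          64       68     0.2353
5          13       18     1.3889
6+         68       72     0.2222
Sum = 6.387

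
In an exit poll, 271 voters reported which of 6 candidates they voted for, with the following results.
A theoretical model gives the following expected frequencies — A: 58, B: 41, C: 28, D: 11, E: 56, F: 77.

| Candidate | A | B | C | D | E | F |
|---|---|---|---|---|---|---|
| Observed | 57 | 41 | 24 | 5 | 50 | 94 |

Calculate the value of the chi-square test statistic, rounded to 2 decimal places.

cat         O        E   (O−E)²/E
A          57       58      0.017
B          41       41      0.000
C          24       28      0.571
D           5       11      3.273
E          50       56      0.643
F          94       77      3.753
Sum = 8.26

8.26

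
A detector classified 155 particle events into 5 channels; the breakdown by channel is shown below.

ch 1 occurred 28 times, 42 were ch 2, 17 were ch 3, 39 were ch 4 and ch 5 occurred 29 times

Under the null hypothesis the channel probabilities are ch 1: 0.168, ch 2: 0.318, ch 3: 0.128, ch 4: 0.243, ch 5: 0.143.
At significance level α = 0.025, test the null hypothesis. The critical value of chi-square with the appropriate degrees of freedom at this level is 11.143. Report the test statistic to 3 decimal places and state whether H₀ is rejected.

Expected counts E_i = n·p_i: 155×0.168 = 26.04, 155×0.318 = 49.29, 155×0.128 = 19.84, 155×0.243 = 37.665, 155×0.143 = 22.165.
ch 1: (28 − 26.04)²/26.04 = 3.8416/26.04 = 0.1475
ch 2: (42 − 49.29)²/49.29 = 53.1441/49.29 = 1.0782
ch 3: (17 − 19.84)²/19.84 = 8.0656/19.84 = 0.4065
ch 4: (39 − 37.665)²/37.665 = 1.782225/37.665 = 0.0473
ch 5: (29 − 22.165)²/22.165 = 46.717225/22.165 = 2.1077
Sum = 3.787
df = 4. Since 3.787 < 11.143, we do not reject H₀.

3.787; do not reject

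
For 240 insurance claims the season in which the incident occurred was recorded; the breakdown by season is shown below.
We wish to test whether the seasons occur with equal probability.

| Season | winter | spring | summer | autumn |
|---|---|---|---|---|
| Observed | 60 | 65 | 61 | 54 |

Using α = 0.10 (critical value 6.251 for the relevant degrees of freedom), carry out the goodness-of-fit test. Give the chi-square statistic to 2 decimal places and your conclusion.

1.03; do not reject

Under H₀ each category has probability 1/4, so each expected count is 240/4 = 60.
cat         O        E   (O−E)²/E
winter     60       60      0.000
spring     65       60      0.417
summer     61       60      0.017
autumn     54       60      0.600
Sum = 1.03
df = 3. Since 1.03 < 6.251, we do not reject H₀.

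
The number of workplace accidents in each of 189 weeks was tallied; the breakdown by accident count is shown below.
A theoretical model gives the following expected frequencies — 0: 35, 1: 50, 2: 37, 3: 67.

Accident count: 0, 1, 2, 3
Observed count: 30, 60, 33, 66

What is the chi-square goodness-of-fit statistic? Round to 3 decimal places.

3.162

cat         O        E   (O−E)²/E
0          30       35     0.7143
1          60       50     2.0000
2          33       37     0.4324
3          66       67     0.0149
Sum = 3.162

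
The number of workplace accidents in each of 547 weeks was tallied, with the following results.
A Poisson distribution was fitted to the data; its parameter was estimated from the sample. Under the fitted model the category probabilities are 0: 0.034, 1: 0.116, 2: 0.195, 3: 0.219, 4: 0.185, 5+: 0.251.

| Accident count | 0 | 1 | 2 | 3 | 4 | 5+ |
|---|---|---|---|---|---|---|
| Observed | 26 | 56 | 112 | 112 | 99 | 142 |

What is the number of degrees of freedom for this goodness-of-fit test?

4

There are k = 6 categories and 1 parameter estimated from the data, so df = 6 − 1 − 1 = 4.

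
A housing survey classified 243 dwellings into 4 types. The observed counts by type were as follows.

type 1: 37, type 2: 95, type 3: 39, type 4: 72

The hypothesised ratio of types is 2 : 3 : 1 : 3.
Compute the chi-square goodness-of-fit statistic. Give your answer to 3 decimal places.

Ratio total = 9. Expected counts: 243×2/9 = 54, 243×3/9 = 81, 243×1/9 = 27, 243×3/9 = 81.
type 1: (37 − 54)²/54 = 289/54 = 5.3519
type 2: (95 − 81)²/81 = 196/81 = 2.4198
type 3: (39 − 27)²/27 = 144/27 = 5.3333
type 4: (72 − 81)²/81 = 81/81 = 1.0000
Sum = 14.105

14.105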